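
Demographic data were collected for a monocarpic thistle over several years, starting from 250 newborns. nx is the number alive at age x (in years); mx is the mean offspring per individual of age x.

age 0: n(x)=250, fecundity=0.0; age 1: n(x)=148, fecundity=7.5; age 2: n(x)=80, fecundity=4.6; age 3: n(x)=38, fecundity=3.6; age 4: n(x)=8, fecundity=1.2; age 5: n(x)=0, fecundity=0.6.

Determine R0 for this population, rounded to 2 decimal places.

6.50

lx = nx/n0 = nx/250: 1, 0.592, 0.32, 0.152, 0.032, 0
lx·mx by age: 0, 4.44, 1.472, 0.5472, 0.0384, 0
R0 = Σ lx·mx = 6.4976 → 6.50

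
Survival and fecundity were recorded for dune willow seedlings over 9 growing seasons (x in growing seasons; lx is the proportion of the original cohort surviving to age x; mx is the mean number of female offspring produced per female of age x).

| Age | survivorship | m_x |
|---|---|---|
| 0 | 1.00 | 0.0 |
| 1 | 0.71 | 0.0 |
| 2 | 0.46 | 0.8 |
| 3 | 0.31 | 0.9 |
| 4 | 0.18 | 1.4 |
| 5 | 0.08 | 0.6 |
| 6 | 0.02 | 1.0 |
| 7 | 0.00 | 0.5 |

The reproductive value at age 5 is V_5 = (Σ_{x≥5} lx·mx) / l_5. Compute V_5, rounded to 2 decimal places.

0.85

lx·mx for x ≥ 5: 0.048, 0.02, 0 → sum = 0.068
V_5 = 0.068 / l_5 = 0.068 / 0.08 = 0.85 → 0.85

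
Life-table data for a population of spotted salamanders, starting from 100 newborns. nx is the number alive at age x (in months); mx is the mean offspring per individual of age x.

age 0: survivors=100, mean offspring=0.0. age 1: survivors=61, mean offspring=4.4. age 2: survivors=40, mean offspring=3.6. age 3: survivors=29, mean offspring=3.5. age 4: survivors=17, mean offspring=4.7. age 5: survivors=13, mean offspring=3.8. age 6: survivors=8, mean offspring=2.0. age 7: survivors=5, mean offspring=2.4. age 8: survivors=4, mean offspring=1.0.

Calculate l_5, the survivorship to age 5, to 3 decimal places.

0.130

l_5 = n_5/n_0 = 13/100 = 0.13 → 0.130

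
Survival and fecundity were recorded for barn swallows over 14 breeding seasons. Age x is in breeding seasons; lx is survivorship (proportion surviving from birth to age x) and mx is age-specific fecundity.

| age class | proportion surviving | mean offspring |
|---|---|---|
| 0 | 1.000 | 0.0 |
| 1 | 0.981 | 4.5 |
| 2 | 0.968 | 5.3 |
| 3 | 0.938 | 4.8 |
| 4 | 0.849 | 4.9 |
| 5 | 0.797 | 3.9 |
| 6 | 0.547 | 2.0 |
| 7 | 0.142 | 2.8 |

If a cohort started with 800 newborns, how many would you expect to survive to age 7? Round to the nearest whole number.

114

Expected survivors = N0 · l_7 = 800 × 0.142 = 113.6 → 114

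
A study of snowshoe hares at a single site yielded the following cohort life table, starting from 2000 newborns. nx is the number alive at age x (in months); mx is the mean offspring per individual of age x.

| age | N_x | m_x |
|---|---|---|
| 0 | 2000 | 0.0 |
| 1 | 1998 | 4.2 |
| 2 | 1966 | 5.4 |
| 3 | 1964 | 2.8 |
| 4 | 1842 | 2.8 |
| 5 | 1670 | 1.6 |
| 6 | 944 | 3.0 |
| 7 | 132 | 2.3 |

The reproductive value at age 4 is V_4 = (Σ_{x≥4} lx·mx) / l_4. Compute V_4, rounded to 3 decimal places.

5.953

lx = nx/n0 = nx/2000: 1, 0.999, 0.983, 0.982, 0.921, 0.835, 0.472, 0.066
lx·mx for x ≥ 4: 2.5788, 1.336, 1.416, 0.1518 → sum = 5.4826
V_4 = 5.4826 / l_4 = 5.4826 / 0.921 = 5.952877… → 5.953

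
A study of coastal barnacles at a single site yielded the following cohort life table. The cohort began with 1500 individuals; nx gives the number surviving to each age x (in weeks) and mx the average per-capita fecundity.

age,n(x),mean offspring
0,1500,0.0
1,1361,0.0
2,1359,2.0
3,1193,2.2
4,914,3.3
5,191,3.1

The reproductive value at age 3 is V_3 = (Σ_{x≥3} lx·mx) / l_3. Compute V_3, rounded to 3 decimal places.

lx = nx/n0 = nx/1500: 1, 0.90733…, 0.906, 0.79533…, 0.60933…, 0.12733…
lx·mx for x ≥ 3: 1.749733…, 2.0108…, 0.394733… → sum = 4.155267…
V_3 = 4.155267… / l_3 = 4.155267… / 0.795333… = 5.22456… → 5.225

5.225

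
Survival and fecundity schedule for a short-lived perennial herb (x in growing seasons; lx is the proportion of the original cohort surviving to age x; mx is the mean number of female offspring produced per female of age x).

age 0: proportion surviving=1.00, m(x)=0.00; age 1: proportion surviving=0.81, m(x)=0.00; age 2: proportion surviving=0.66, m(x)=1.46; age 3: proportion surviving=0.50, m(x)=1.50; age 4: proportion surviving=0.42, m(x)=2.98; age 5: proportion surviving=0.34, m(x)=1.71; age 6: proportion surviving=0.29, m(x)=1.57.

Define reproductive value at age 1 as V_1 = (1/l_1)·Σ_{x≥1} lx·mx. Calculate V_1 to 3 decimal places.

lx·mx for x ≥ 1: 0, 0.9636, 0.75, 1.2516, 0.5814, 0.4553 → sum = 4.0019
V_1 = 4.0019 / l_1 = 4.0019 / 0.81 = 4.940617… → 4.941

4.941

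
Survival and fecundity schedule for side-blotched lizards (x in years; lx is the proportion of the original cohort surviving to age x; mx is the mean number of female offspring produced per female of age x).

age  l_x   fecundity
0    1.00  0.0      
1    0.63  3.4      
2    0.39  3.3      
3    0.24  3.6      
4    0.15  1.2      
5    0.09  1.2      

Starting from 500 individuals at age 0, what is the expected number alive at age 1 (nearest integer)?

Expected survivors = N0 · l_1 = 500 × 0.63 = 315 → 315

315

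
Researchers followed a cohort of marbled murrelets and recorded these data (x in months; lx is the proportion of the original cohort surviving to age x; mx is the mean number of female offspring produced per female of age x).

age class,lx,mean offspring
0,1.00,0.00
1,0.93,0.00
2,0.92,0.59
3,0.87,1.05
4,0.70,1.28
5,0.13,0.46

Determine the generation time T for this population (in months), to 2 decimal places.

3.20

lx·mx: 0, 0, 0.5428, 0.9135, 0.896, 0.0598 → R0 = 2.4121
x·lx·mx: 0, 0, 1.0856, 2.7405, 3.584, 0.299 → Σ = 7.7091
T = 7.7091 / 2.4121 = 3.196012… → 3.20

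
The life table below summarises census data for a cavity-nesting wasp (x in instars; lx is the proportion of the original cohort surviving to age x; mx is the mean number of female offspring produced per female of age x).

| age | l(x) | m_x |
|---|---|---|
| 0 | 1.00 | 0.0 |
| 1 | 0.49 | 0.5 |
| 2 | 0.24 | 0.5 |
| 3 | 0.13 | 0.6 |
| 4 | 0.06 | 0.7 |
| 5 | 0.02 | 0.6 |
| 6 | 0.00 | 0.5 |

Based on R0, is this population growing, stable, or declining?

R0 = Σ lx·mx = 0 + 0.245 + 0.12 + 0.078 + 0.042 + 0.012 + 0 = 0.497
R0 < 1, so the population is declining.

declining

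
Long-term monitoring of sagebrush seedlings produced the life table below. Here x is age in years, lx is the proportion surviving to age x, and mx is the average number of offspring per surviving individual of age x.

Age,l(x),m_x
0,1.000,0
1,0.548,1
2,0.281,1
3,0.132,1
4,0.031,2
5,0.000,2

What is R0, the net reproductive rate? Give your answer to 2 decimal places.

lx·mx by age: 0, 0.548, 0.281, 0.132, 0.062, 0
R0 = Σ lx·mx = 1.023 → 1.02

1.02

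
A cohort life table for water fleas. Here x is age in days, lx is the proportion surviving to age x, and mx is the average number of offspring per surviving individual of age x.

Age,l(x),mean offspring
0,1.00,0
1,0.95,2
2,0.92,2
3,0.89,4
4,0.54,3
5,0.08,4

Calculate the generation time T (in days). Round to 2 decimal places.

lx·mx: 0, 1.9, 1.84, 3.56, 1.62, 0.32 → R0 = 9.24
x·lx·mx: 0, 1.9, 3.68, 10.68, 6.48, 1.6 → Σ = 24.34
T = 24.34 / 9.24 = 2.634199… → 2.63

2.63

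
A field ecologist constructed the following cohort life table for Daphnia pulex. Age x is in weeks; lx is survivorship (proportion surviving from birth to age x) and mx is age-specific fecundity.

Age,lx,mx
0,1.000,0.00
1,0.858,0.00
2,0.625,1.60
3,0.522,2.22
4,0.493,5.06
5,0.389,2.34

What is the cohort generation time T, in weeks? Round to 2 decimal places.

lx·mx: 0, 0, 1, 1.15884, 2.49458, 0.91026 → R0 = 5.56368
x·lx·mx: 0, 0, 2, 3.47652, 9.97832, 4.5513 → Σ = 20.00614
T = 20.00614 / 5.56368 = 3.595847… → 3.60

3.60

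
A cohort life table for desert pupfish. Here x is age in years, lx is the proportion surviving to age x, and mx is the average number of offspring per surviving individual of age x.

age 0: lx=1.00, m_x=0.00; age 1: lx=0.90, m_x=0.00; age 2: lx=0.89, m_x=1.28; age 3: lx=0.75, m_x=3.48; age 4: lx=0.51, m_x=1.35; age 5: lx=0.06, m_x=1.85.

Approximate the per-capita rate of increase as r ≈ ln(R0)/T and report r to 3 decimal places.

0.514

R0 = Σ lx·mx = 0 + 0 + 1.1392 + 2.61 + 0.6885 + 0.111 = 4.5487
Σ x·lx·mx = 13.4174; T = 13.4174/4.5487 = 2.94972…
r ≈ ln(R0)/T = ln(4.5487)/2.94972… = 0.51355… → 0.514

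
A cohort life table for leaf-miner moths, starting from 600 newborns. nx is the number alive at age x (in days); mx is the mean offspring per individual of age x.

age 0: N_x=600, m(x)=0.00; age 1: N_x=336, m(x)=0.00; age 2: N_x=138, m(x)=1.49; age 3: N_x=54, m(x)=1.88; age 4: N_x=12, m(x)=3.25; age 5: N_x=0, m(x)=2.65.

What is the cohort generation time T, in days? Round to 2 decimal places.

2.52

lx = nx/n0 = nx/600: 1, 0.56, 0.23, 0.09, 0.02, 0
lx·mx: 0, 0, 0.3427, 0.1692, 0.065, 0 → R0 = 0.5769
x·lx·mx: 0, 0, 0.6854, 0.5076, 0.26, 0 → Σ = 1.453
T = 1.453 / 0.5769 = 2.518634… → 2.52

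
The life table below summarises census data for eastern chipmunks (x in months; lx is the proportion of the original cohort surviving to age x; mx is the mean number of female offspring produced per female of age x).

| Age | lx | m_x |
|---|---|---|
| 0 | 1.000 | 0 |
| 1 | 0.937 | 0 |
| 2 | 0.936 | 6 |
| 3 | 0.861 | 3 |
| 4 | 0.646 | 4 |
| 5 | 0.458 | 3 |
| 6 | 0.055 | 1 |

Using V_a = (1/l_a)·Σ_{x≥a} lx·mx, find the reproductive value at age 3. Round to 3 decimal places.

lx·mx for x ≥ 3: 2.583, 2.584, 1.374, 0.055 → sum = 6.596
V_3 = 6.596 / l_3 = 6.596 / 0.861 = 7.660859… → 7.661

7.661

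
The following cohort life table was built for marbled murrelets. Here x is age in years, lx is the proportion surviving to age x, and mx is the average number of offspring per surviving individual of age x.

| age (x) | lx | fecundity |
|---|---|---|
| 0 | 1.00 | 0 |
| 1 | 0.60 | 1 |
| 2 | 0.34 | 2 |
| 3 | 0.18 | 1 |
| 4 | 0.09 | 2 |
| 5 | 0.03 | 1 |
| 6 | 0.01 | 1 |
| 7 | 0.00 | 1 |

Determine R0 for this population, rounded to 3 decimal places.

1.680

lx·mx by age: 0, 0.6, 0.68, 0.18, 0.18, 0.03, 0.01, 0
R0 = Σ lx·mx = 1.68 → 1.680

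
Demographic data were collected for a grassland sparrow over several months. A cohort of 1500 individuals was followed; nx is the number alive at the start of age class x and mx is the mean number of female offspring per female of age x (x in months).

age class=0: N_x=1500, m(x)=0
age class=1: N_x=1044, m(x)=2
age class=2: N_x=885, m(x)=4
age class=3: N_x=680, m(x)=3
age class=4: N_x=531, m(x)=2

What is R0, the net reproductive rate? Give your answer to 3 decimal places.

lx = nx/n0 = nx/1500: 1, 0.696, 0.59, 0.45333…, 0.354
lx·mx by age: 0, 1.392, 2.36, 1.36…, 0.708
R0 = Σ lx·mx = 5.82… → 5.820

5.820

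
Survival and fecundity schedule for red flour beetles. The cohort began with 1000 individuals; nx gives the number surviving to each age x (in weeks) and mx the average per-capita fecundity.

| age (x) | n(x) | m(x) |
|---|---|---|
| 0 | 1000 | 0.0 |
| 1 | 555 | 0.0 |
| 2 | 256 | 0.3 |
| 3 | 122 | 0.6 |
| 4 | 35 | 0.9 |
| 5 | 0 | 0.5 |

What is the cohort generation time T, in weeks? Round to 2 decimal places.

2.75

lx = nx/n0 = nx/1000: 1, 0.555, 0.256, 0.122, 0.035, 0
lx·mx: 0, 0, 0.0768, 0.0732, 0.0315, 0 → R0 = 0.1815
x·lx·mx: 0, 0, 0.1536, 0.2196, 0.126, 0 → Σ = 0.4992
T = 0.4992 / 0.1815 = 2.750413… → 2.75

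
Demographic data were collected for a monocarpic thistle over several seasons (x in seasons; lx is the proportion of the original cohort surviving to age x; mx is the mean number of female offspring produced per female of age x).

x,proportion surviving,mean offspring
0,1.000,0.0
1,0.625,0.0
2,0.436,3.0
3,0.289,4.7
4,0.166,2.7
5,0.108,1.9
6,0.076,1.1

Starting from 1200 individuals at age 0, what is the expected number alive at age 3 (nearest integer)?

347

Expected survivors = N0 · l_3 = 1200 × 0.289 = 346.8 → 347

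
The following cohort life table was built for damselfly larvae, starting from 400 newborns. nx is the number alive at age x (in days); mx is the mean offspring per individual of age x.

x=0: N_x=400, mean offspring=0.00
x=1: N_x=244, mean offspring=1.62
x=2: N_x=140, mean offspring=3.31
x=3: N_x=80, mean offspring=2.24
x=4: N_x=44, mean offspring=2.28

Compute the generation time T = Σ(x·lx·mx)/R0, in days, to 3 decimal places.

1.986

lx = nx/n0 = nx/400: 1, 0.61, 0.35, 0.2, 0.11
lx·mx: 0, 0.9882, 1.1585, 0.448, 0.2508 → R0 = 2.8455
x·lx·mx: 0, 0.9882, 2.317, 1.344, 1.0032 → Σ = 5.6524
T = 5.6524 / 2.8455 = 1.986435… → 1.986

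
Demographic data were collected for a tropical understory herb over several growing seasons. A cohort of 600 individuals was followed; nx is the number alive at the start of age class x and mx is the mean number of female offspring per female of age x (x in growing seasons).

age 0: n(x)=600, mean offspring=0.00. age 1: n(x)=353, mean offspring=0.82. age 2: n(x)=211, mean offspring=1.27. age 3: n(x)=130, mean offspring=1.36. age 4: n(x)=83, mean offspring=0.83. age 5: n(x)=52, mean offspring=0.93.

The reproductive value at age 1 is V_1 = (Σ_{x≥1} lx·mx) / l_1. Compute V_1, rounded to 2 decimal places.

lx = nx/n0 = nx/600: 1, 0.58833…, 0.35167…, 0.21667…, 0.13833…, 0.08667…
lx·mx for x ≥ 1: 0.482433…, 0.446617…, 0.294667…, 0.114817…, 0.0806… → sum = 1.419133…
V_1 = 1.419133… / l_1 = 1.419133… / 0.588333… = 2.412125… → 2.41

2.41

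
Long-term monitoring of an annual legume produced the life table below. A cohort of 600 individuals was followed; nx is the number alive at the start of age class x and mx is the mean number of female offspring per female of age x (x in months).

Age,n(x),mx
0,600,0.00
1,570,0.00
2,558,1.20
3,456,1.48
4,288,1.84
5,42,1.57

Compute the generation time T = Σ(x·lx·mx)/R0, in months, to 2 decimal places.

3.00

lx = nx/n0 = nx/600: 1, 0.95, 0.93, 0.76, 0.48, 0.07
lx·mx: 0, 0, 1.116, 1.1248, 0.8832, 0.1099 → R0 = 3.2339
x·lx·mx: 0, 0, 2.232, 3.3744, 3.5328, 0.5495 → Σ = 9.6887
T = 9.6887 / 3.2339 = 2.99598… → 3.00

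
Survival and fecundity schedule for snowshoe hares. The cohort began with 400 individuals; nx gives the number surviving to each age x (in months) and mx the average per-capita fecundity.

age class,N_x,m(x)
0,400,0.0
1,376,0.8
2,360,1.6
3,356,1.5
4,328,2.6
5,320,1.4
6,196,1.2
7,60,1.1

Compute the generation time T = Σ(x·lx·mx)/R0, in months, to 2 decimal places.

3.51

lx = nx/n0 = nx/400: 1, 0.94, 0.9, 0.89, 0.82, 0.8, 0.49, 0.15
lx·mx: 0, 0.752, 1.44, 1.335, 2.132, 1.12, 0.588, 0.165 → R0 = 7.532
x·lx·mx: 0, 0.752, 2.88, 4.005, 8.528, 5.6, 3.528, 1.155 → Σ = 26.448
T = 26.448 / 7.532 = 3.511418… → 3.51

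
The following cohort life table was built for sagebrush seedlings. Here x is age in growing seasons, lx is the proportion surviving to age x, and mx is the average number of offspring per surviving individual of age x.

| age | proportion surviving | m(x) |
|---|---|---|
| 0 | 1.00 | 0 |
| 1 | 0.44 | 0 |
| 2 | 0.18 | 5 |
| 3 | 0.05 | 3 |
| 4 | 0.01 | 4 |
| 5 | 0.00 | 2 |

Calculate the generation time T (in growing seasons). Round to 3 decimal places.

2.211

lx·mx: 0, 0, 0.9, 0.15, 0.04, 0 → R0 = 1.09
x·lx·mx: 0, 0, 1.8, 0.45, 0.16, 0 → Σ = 2.41
T = 2.41 / 1.09 = 2.211009… → 2.211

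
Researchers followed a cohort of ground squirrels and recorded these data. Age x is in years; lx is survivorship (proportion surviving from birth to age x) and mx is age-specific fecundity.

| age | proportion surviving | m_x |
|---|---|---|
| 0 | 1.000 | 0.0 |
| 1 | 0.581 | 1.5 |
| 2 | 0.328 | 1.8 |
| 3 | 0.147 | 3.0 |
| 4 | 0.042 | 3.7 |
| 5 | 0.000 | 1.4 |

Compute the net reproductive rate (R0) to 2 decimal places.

2.06

lx·mx by age: 0, 0.8715, 0.5904, 0.441, 0.1554, 0
R0 = Σ lx·mx = 2.0583 → 2.06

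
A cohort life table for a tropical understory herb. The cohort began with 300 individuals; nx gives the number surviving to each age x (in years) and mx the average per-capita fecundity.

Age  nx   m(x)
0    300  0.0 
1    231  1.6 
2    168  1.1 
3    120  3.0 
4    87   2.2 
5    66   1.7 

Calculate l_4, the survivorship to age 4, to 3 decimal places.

l_4 = n_4/n_0 = 87/300 = 0.29 → 0.290

0.290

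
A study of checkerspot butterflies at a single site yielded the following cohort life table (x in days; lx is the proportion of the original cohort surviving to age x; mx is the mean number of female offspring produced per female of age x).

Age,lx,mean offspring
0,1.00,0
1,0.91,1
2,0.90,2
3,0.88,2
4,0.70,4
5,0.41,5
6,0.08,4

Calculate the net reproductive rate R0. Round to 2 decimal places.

lx·mx by age: 0, 0.91, 1.8, 1.76, 2.8, 2.05, 0.32
R0 = Σ lx·mx = 9.64 → 9.64

9.64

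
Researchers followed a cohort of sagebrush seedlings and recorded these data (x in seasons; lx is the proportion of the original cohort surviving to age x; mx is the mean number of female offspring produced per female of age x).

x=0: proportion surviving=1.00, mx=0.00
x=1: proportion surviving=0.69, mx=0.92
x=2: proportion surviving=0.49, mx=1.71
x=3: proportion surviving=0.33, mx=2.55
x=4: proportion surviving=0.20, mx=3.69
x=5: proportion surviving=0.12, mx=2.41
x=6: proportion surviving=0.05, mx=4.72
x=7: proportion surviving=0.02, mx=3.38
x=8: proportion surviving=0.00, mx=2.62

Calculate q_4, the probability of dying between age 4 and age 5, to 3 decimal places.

q_4 = (l_4 − l_5) / l_4 = (0.2 − 0.12) / 0.2
     = 0.08 / 0.2 = 0.4 → 0.400

0.400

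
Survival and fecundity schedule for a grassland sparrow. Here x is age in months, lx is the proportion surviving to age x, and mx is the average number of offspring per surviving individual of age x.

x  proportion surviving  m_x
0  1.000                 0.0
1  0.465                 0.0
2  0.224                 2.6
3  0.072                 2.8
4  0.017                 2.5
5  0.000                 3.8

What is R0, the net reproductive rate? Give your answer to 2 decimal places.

lx·mx by age: 0, 0, 0.5824, 0.2016, 0.0425, 0
R0 = Σ lx·mx = 0.8265 → 0.83

0.83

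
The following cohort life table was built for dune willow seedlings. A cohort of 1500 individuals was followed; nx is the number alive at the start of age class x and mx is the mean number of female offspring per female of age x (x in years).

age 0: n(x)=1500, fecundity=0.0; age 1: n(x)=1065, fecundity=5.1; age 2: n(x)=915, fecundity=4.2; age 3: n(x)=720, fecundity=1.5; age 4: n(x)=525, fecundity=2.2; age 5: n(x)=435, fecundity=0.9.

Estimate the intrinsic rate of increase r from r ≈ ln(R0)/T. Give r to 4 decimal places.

lx = nx/n0 = nx/1500: 1, 0.71, 0.61, 0.48, 0.35, 0.29
R0 = Σ lx·mx = 0 + 3.621 + 2.562 + 0.72 + 0.77 + 0.261 = 7.934
Σ x·lx·mx = 15.29; T = 15.29/7.934 = 1.92715…
r ≈ ln(R0)/T = ln(7.934)/1.92715… = 1.074726… → 1.0747

1.0747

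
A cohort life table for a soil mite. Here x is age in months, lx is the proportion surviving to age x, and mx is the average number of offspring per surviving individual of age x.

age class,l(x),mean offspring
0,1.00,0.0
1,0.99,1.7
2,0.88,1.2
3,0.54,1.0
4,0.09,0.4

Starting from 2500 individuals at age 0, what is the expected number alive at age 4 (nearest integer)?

225

Expected survivors = N0 · l_4 = 2500 × 0.09 = 225 → 225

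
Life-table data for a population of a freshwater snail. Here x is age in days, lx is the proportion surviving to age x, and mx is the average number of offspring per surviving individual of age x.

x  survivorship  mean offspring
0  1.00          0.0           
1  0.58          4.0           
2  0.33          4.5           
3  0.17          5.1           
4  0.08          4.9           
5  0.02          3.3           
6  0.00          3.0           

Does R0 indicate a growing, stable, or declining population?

R0 = Σ lx·mx = 0 + 2.32 + 1.485 + 0.867 + 0.392 + 0.066 + 0 = 5.13
R0 > 1, so the population is growing.

growing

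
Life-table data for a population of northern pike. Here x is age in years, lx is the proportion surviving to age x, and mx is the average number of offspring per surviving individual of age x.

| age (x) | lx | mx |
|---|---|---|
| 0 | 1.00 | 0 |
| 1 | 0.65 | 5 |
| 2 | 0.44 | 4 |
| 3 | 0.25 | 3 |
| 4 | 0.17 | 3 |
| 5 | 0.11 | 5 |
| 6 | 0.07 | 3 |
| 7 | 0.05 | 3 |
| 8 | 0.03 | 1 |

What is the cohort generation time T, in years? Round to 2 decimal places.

lx·mx: 0, 3.25, 1.76, 0.75, 0.51, 0.55, 0.21, 0.15, 0.03 → R0 = 7.21
x·lx·mx: 0, 3.25, 3.52, 2.25, 2.04, 2.75, 1.26, 1.05, 0.24 → Σ = 16.36
T = 16.36 / 7.21 = 2.269071… → 2.27

2.27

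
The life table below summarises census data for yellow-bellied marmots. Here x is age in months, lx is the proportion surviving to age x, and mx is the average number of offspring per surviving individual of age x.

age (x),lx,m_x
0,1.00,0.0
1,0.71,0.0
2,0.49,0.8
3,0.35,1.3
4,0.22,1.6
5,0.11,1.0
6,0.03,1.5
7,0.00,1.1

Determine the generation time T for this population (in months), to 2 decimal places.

lx·mx: 0, 0, 0.392, 0.455, 0.352, 0.11, 0.045, 0 → R0 = 1.354
x·lx·mx: 0, 0, 0.784, 1.365, 1.408, 0.55, 0.27, 0 → Σ = 4.377
T = 4.377 / 1.354 = 3.232644… → 3.23

3.23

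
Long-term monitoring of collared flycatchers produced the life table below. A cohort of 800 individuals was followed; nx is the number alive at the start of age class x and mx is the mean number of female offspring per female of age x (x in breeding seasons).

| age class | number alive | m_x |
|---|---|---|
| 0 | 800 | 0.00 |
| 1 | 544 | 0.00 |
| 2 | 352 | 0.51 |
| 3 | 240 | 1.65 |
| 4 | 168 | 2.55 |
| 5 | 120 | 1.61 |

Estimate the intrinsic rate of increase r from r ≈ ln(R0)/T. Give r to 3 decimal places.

0.114

lx = nx/n0 = nx/800: 1, 0.68, 0.44, 0.3, 0.21, 0.15
R0 = Σ lx·mx = 0 + 0 + 0.2244 + 0.495 + 0.5355 + 0.2415 = 1.4964
Σ x·lx·mx = 5.2833; T = 5.2833/1.4964 = 3.53067…
r ≈ ln(R0)/T = ln(1.4964)/3.53067… = 0.11416… → 0.114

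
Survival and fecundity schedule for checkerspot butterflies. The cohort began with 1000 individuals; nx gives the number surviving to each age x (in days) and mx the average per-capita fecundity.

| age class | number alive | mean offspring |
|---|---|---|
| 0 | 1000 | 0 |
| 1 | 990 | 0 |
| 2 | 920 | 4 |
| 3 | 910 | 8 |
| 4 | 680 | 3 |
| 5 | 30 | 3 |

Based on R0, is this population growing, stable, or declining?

lx = nx/n0 = nx/1000: 1, 0.99, 0.92, 0.91, 0.68, 0.03
R0 = Σ lx·mx = 0 + 0 + 3.68 + 7.28 + 2.04 + 0.09 = 13.09
R0 > 1, so the population is growing.

growing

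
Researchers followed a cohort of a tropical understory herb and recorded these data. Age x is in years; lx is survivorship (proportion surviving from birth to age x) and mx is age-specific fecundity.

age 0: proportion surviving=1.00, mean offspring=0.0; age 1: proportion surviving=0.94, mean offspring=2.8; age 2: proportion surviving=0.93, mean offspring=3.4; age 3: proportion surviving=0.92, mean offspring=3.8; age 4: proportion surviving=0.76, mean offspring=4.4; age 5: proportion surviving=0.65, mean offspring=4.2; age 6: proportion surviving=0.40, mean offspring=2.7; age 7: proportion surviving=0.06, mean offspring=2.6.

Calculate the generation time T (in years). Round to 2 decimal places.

3.26

lx·mx: 0, 2.632, 3.162, 3.496, 3.344, 2.73, 1.08, 0.156 → R0 = 16.6
x·lx·mx: 0, 2.632, 6.324, 10.488, 13.376, 13.65, 6.48, 1.092 → Σ = 54.042
T = 54.042 / 16.6 = 3.255542… → 3.26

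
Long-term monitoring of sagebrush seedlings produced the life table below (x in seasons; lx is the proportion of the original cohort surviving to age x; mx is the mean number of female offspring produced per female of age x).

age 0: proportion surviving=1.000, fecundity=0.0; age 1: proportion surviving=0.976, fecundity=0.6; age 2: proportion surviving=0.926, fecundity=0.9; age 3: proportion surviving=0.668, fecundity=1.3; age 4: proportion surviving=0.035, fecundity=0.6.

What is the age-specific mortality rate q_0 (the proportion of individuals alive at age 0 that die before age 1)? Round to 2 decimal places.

q_0 = (l_0 − l_1) / l_0 = (1 − 0.976) / 1
     = 0.024 / 1 = 0.024 → 0.02

0.02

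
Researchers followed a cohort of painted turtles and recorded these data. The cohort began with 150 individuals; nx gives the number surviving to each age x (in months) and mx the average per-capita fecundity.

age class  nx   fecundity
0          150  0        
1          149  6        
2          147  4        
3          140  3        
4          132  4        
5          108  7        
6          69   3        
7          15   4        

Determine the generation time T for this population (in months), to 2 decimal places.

3.15

lx = nx/n0 = nx/150: 1, 0.99333…, 0.98, 0.93333…, 0.88, 0.72, 0.46, 0.1
lx·mx: 0, 5.96…, 3.92, 2.8…, 3.52, 5.04, 1.38, 0.4 → R0 = 23.02…
x·lx·mx: 0, 5.96…, 7.84, 8.4…, 14.08, 25.2, 8.28, 2.8 → Σ = 72.56…
T = 72.56… / 23.02… = 3.152042… → 3.15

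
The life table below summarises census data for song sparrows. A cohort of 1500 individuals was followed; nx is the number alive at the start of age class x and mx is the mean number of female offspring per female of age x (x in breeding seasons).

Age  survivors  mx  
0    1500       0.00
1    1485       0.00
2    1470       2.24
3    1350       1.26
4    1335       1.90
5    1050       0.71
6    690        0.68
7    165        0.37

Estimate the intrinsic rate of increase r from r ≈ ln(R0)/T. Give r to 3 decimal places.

lx = nx/n0 = nx/1500: 1, 0.99, 0.98, 0.9, 0.89, 0.7, 0.46, 0.11
R0 = Σ lx·mx = 0 + 0 + 2.1952 + 1.134 + 1.691 + 0.497 + 0.3128 + 0.0407 = 5.8707
Σ x·lx·mx = 19.2031; T = 19.2031/5.8707 = 3.27101…
r ≈ ln(R0)/T = ln(5.8707)/3.27101… = 0.54111… → 0.541

0.541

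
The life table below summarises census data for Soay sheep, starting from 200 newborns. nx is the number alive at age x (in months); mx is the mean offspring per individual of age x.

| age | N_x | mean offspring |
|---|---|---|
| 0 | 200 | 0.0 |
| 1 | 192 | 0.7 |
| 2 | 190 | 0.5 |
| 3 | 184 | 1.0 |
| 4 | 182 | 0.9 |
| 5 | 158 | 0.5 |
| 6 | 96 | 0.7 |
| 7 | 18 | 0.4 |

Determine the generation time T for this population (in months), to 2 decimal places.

lx = nx/n0 = nx/200: 1, 0.96, 0.95, 0.92, 0.91, 0.79, 0.48, 0.09
lx·mx: 0, 0.672, 0.475, 0.92, 0.819, 0.395, 0.336, 0.036 → R0 = 3.653
x·lx·mx: 0, 0.672, 0.95, 2.76, 3.276, 1.975, 2.016, 0.252 → Σ = 11.901
T = 11.901 / 3.653 = 3.25787… → 3.26

3.26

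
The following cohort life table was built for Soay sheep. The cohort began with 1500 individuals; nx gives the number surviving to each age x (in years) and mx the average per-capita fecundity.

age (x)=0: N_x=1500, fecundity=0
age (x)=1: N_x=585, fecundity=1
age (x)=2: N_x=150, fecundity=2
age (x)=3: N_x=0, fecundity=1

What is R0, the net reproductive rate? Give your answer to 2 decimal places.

0.59

lx = nx/n0 = nx/1500: 1, 0.39, 0.1, 0
lx·mx by age: 0, 0.39, 0.2, 0
R0 = Σ lx·mx = 0.59 → 0.59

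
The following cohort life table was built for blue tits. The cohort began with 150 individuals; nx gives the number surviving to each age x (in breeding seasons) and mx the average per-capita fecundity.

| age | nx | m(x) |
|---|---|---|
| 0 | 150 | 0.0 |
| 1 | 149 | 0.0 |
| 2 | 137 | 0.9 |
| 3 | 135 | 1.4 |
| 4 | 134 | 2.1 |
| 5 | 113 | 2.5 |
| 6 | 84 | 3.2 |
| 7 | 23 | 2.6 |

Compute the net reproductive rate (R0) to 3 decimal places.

8.032

lx = nx/n0 = nx/150: 1, 0.99333…, 0.91333…, 0.9, 0.89333…, 0.75333…, 0.56, 0.15333…
lx·mx by age: 0, 0, 0.822…, 1.26, 1.876…, 1.883333…, 1.792, 0.398667…
R0 = Σ lx·mx = 8.032… → 8.032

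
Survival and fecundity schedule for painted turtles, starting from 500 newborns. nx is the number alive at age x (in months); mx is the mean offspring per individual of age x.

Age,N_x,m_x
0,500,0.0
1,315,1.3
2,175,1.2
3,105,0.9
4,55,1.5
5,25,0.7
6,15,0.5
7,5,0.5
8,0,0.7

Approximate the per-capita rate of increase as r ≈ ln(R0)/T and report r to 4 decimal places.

lx = nx/n0 = nx/500: 1, 0.63, 0.35, 0.21, 0.11, 0.05, 0.03, 0.01, 0
R0 = Σ lx·mx = 0 + 0.819 + 0.42 + 0.189 + 0.165 + 0.035 + 0.015 + 0.005 + 0 = 1.648
Σ x·lx·mx = 3.186; T = 3.186/1.648 = 1.93325…
r ≈ ln(R0)/T = ln(1.648)/1.93325… = 0.258405… → 0.2584

0.2584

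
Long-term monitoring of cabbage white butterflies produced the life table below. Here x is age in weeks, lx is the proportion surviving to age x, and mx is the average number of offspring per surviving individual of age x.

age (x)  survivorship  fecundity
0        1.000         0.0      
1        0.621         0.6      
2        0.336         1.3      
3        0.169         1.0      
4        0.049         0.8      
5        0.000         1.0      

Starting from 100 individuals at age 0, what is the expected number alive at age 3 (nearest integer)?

17

Expected survivors = N0 · l_3 = 100 × 0.169 = 16.9 → 17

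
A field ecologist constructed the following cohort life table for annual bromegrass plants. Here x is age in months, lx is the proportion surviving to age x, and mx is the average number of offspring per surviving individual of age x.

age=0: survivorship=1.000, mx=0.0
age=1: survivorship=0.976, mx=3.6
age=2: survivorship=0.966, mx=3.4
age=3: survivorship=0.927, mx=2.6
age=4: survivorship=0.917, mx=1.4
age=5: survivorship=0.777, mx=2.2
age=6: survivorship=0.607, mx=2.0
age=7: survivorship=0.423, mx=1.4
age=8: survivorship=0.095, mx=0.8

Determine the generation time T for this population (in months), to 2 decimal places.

3.06

lx·mx: 0, 3.5136, 3.2844, 2.4102, 1.2838, 1.7094, 1.214, 0.5922, 0.076 → R0 = 14.0836
x·lx·mx: 0, 3.5136, 6.5688, 7.2306, 5.1352, 8.547, 7.284, 4.1454, 0.608 → Σ = 43.0326
T = 43.0326 / 14.0836 = 3.055511… → 3.06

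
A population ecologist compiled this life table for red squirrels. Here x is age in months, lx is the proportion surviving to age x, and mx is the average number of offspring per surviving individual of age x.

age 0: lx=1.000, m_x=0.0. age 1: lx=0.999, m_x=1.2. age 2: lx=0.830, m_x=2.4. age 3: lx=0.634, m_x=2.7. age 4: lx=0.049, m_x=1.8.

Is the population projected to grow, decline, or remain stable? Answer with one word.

R0 = Σ lx·mx = 0 + 1.1988 + 1.992 + 1.7118 + 0.0882 = 4.9908
R0 > 1, so the population is growing.

growing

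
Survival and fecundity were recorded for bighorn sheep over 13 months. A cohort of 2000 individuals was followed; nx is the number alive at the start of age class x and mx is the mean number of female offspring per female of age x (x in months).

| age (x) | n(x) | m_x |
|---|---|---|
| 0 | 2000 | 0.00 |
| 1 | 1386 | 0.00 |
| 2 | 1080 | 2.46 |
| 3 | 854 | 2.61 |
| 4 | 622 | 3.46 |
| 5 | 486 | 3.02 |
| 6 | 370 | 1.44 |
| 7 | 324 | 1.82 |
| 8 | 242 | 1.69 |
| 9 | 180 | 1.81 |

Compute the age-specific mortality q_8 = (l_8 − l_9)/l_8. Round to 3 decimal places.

lx = nx/n0 = nx/2000: 1, 0.693, 0.54, 0.427, 0.311, 0.243, 0.185, 0.162, 0.121, 0.09
q_8 = (l_8 − l_9) / l_8 = (0.121 − 0.09) / 0.121
     = 0.031 / 0.121 = 0.256198… → 0.256

0.256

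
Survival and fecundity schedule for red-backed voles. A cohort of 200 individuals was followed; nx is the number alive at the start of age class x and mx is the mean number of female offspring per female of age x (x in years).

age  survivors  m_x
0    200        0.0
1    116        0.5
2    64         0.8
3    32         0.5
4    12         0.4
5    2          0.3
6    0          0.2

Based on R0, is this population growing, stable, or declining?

lx = nx/n0 = nx/200: 1, 0.58, 0.32, 0.16, 0.06, 0.01, 0
R0 = Σ lx·mx = 0 + 0.29 + 0.256 + 0.08 + 0.024 + 0.003 + 0 = 0.653
R0 < 1, so the population is declining.

declining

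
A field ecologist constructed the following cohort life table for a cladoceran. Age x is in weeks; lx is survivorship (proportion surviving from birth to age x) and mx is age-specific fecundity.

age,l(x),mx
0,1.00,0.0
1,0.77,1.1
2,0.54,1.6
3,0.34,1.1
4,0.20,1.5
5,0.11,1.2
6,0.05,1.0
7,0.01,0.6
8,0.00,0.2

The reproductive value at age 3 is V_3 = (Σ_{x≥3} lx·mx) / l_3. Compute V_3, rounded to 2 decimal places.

2.54

lx·mx for x ≥ 3: 0.374, 0.3, 0.132, 0.05, 0.006, 0 → sum = 0.862
V_3 = 0.862 / l_3 = 0.862 / 0.34 = 2.535294… → 2.54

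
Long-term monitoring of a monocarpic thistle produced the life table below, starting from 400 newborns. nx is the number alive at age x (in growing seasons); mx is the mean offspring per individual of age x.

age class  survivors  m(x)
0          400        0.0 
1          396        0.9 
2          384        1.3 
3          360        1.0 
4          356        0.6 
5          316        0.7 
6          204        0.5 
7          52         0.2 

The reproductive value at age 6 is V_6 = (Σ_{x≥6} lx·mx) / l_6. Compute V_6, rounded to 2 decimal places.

lx = nx/n0 = nx/400: 1, 0.99, 0.96, 0.9, 0.89, 0.79, 0.51, 0.13
lx·mx for x ≥ 6: 0.255, 0.026 → sum = 0.281
V_6 = 0.281 / l_6 = 0.281 / 0.51 = 0.55098… → 0.55

0.55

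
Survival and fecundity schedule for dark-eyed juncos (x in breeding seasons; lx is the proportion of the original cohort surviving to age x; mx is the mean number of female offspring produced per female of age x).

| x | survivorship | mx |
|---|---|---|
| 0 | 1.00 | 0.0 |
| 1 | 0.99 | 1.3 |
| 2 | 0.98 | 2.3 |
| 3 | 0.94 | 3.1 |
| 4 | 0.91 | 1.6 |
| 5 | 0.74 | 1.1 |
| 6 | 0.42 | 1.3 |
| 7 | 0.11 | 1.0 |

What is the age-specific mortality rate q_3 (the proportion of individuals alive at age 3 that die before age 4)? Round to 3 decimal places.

0.032

q_3 = (l_3 − l_4) / l_3 = (0.94 − 0.91) / 0.94
     = 0.03 / 0.94 = 0.031915… → 0.032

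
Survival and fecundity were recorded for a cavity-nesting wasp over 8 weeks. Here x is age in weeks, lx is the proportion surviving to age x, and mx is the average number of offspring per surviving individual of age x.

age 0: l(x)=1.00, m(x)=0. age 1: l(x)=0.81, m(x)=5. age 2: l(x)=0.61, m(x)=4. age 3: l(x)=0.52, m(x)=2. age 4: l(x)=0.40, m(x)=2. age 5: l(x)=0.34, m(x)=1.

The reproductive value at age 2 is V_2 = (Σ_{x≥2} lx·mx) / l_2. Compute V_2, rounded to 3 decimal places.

lx·mx for x ≥ 2: 2.44, 1.04, 0.8, 0.34 → sum = 4.62
V_2 = 4.62 / l_2 = 4.62 / 0.61 = 7.57377… → 7.574

7.574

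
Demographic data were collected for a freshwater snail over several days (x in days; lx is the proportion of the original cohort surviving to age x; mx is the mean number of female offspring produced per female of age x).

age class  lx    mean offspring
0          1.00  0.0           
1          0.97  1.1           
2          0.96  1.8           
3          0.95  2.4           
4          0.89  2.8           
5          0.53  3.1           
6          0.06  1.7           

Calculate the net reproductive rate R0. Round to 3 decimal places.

lx·mx by age: 0, 1.067, 1.728, 2.28, 2.492, 1.643, 0.102
R0 = Σ lx·mx = 9.312 → 9.312

9.312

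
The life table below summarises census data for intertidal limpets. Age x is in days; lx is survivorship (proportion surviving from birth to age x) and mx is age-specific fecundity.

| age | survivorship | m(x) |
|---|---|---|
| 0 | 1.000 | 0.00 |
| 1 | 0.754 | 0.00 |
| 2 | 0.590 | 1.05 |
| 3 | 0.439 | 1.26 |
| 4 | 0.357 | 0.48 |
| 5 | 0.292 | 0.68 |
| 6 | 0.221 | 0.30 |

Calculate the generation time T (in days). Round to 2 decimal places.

lx·mx: 0, 0, 0.6195, 0.55314, 0.17136, 0.19856, 0.0663 → R0 = 1.60886
x·lx·mx: 0, 0, 1.239, 1.65942, 0.68544, 0.9928, 0.3978 → Σ = 4.97446
T = 4.97446 / 1.60886 = 3.091916… → 3.09

3.09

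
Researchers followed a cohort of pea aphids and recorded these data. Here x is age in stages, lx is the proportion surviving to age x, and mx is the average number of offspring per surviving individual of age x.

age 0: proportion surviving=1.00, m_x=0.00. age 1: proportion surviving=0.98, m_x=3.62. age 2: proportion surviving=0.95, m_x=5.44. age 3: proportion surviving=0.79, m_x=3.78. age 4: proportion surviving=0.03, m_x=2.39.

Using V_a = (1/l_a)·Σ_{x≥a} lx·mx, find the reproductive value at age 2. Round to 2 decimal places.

8.66

lx·mx for x ≥ 2: 5.168, 2.9862, 0.0717 → sum = 8.2259
V_2 = 8.2259 / l_2 = 8.2259 / 0.95 = 8.658842… → 8.66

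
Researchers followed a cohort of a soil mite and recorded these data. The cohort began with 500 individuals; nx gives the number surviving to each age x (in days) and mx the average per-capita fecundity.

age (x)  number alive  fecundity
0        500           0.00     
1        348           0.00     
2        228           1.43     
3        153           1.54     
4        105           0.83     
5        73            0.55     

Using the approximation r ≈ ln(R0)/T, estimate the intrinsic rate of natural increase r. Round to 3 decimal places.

0.116

lx = nx/n0 = nx/500: 1, 0.696, 0.456, 0.306, 0.21, 0.146
R0 = Σ lx·mx = 0 + 0 + 0.65208 + 0.47124 + 0.1743 + 0.0803 = 1.37792
Σ x·lx·mx = 3.81658; T = 3.81658/1.37792 = 2.76981…
r ≈ ln(R0)/T = ln(1.37792)/2.76981… = 0.11574… → 0.116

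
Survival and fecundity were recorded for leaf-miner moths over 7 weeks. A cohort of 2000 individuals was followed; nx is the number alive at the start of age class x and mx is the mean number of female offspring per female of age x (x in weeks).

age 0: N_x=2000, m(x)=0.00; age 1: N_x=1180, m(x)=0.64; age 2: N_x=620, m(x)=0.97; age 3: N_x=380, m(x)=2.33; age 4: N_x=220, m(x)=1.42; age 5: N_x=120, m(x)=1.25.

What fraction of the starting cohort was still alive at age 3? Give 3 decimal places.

0.190

l_3 = n_3/n_0 = 380/2000 = 0.19 → 0.190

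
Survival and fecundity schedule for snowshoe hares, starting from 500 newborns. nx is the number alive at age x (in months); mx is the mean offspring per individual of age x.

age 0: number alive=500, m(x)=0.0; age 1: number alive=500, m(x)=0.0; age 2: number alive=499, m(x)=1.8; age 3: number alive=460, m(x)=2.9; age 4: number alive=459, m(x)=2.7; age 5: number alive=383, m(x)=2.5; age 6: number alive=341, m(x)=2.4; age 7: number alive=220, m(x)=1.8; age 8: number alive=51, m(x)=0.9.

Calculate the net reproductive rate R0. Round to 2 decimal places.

11.38

lx = nx/n0 = nx/500: 1, 1, 0.998, 0.92, 0.918, 0.766, 0.682, 0.44, 0.102
lx·mx by age: 0, 0, 1.7964, 2.668, 2.4786, 1.915, 1.6368, 0.792, 0.0918
R0 = Σ lx·mx = 11.3786 → 11.38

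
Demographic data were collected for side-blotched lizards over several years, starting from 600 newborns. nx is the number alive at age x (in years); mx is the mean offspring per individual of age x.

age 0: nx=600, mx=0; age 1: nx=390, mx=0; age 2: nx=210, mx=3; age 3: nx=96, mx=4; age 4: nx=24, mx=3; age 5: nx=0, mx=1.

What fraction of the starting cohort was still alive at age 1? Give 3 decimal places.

0.650

l_1 = n_1/n_0 = 390/600 = 0.65 → 0.650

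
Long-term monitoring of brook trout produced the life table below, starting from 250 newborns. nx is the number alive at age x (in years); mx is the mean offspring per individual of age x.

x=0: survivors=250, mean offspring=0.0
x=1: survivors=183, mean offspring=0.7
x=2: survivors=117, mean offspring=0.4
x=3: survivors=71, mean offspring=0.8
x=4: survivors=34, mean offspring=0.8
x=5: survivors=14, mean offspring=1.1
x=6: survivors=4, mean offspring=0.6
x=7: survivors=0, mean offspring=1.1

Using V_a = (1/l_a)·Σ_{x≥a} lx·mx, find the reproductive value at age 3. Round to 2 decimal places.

1.43

lx = nx/n0 = nx/250: 1, 0.732, 0.468, 0.284, 0.136, 0.056, 0.016, 0
lx·mx for x ≥ 3: 0.2272, 0.1088, 0.0616, 0.0096, 0 → sum = 0.4072
V_3 = 0.4072 / l_3 = 0.4072 / 0.284 = 1.433803… → 1.43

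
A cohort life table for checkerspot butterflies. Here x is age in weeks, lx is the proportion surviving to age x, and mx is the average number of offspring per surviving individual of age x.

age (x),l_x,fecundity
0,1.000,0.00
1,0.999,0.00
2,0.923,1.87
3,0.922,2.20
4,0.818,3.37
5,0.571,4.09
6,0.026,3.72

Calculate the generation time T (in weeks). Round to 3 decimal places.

lx·mx: 0, 0, 1.72601, 2.0284, 2.75666, 2.33539, 0.09672 → R0 = 8.94318
x·lx·mx: 0, 0, 3.45202, 6.0852, 11.02664, 11.67695, 0.58032 → Σ = 32.82113
T = 32.82113 / 8.94318 = 3.669962… → 3.670

3.670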